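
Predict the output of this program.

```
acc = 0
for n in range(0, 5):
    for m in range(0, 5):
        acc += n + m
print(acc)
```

n=0,m=0: acc = 0+0 = 0
n=0,m=1: acc = 0+1 = 1
n=0,m=2: acc = 1+2 = 3
n=0,m=3: acc = 3+3 = 6
n=0,m=4: acc = 6+4 = 10
n=1,m=0: acc = 10+1 = 11
n=1,m=1: acc = 11+2 = 13
n=1,m=2: acc = 13+3 = 16
n=1,m=3: acc = 16+4 = 20
n=1,m=4: acc = 20+5 = 25
n=2,m=0: acc = 25+2 = 27
n=2,m=1: acc = 27+3 = 30
n=2,m=2: acc = 30+4 = 34
n=2,m=3: acc = 34+5 = 39
n=2,m=4: acc = 39+6 = 45
n=3,m=0: acc = 45+3 = 48
n=3,m=1: acc = 48+4 = 52
n=3,m=2: acc = 52+5 = 57
n=3,m=3: acc = 57+6 = 63
n=3,m=4: acc = 63+7 = 70
n=4,m=0: acc = 70+4 = 74
n=4,m=1: acc = 74+5 = 79
n=4,m=2: acc = 79+6 = 85
n=4,m=3: acc = 85+7 = 92
n=4,m=4: acc = 92+8 = 100

100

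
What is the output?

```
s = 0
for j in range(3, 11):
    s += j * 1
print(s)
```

52

j=3: s = 0+3*1 = 3
j=4: s = 3+4*1 = 7
j=5: s = 7+5*1 = 12
j=6: s = 12+6*1 = 18
j=7: s = 18+7*1 = 25
j=8: s = 25+8*1 = 33
j=9: s = 33+9*1 = 42
j=10: s = 42+10*1 = 52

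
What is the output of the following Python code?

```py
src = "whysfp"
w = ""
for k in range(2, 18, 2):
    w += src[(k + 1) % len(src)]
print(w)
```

sphsphsp

k=2: add src[3]='s' → 's'
k=4: add src[5]='p' → 'sp'
k=6: add src[1]='h' → 'sph'
k=8: add src[3]='s' → 'sphs'
k=10: add src[5]='p' → 'sphsp'
k=12: add src[1]='h' → 'sphsph'
k=14: add src[3]='s' → 'sphsphs'
k=16: add src[5]='p' → 'sphsphsp'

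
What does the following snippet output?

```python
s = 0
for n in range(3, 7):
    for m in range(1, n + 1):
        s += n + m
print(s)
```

n=3,m=1: s = 0+4 = 4
n=3,m=2: s = 4+5 = 9
n=3,m=3: s = 9+6 = 15
n=4,m=1: s = 15+5 = 20
n=4,m=2: s = 20+6 = 26
n=4,m=3: s = 26+7 = 33
n=4,m=4: s = 33+8 = 41
n=5,m=1: s = 41+6 = 47
n=5,m=2: s = 47+7 = 54
n=5,m=3: s = 54+8 = 62
n=5,m=4: s = 62+9 = 71
n=5,m=5: s = 71+10 = 81
n=6,m=1: s = 81+7 = 88
n=6,m=2: s = 88+8 = 96
n=6,m=3: s = 96+9 = 105
n=6,m=4: s = 105+10 = 115
n=6,m=5: s = 115+11 = 126
n=6,m=6: s = 126+12 = 138

138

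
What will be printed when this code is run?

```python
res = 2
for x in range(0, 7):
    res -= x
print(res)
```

x=0: res = 2-0 = 2
x=1: res = 2-1 = 1
x=2: res = 1-2 = -1
x=3: res = (-1)-3 = -4
x=4: res = (-4)-4 = -8
x=5: res = (-8)-5 = -13
x=6: res = (-13)-6 = -19

-19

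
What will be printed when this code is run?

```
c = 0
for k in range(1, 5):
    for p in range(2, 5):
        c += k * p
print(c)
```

90

k=1,p=2: c = 0+2 = 2
k=1,p=3: c = 2+3 = 5
k=1,p=4: c = 5+4 = 9
k=2,p=2: c = 9+4 = 13
k=2,p=3: c = 13+6 = 19
k=2,p=4: c = 19+8 = 27
k=3,p=2: c = 27+6 = 33
k=3,p=3: c = 33+9 = 42
k=3,p=4: c = 42+12 = 54
k=4,p=2: c = 54+8 = 62
k=4,p=3: c = 62+12 = 74
k=4,p=4: c = 74+16 = 90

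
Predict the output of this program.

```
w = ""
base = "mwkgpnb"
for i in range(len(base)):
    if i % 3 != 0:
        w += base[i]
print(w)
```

wkpn

i=0: skip
i=1: add 'w' → 'w'
i=2: add 'k' → 'wk'
i=3: skip
i=4: add 'p' → 'wkp'
i=5: add 'n' → 'wkpn'
i=6: skip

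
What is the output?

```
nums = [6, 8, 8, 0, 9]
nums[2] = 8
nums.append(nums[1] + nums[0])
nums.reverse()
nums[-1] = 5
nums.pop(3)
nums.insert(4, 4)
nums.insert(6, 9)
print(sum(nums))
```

nums[2] = 8 → [6, 8, 8, 0, 9]
append nums[1]+nums[0] = 8+6 = 14 → [6, 8, 8, 0, 9, 14]
reverse → [14, 9, 0, 8, 8, 6]
nums[-1] = 5 → [14, 9, 0, 8, 8, 5]
pop(3) removes 8 → [14, 9, 0, 8, 5]
insert 4 at 4 → [14, 9, 0, 8, 4, 5]
insert 9 at 6 → [14, 9, 0, 8, 4, 5, 9]
sum = 49

49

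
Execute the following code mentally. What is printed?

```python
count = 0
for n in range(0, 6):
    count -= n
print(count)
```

n=0: count = 0-0 = 0
n=1: count = 0-1 = -1
n=2: count = (-1)-2 = -3
n=3: count = (-3)-3 = -6
n=4: count = (-6)-4 = -10
n=5: count = (-10)-5 = -15

-15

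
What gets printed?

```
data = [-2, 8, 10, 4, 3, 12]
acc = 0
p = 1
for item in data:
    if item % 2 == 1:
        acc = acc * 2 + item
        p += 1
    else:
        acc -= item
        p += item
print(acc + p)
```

-15

item=-2: not odd, acc = 0-(-2) = 2; p=-1
item=8: not odd, acc = 2-8 = -6; p=7
item=10: not odd, acc = (-6)-10 = -16; p=17
item=4: not odd, acc = (-16)-4 = -20; p=21
item=3: odd, acc = (-20)*2+3 = -37; p=22
item=12: not odd, acc = (-37)-12 = -49; p=34
acc+p = (-49)+34 = -15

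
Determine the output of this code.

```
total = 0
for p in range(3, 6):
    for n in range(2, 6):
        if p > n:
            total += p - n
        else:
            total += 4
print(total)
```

p=3,n=2: 3>2, total = 0+1 = 1
p=3,n=3: not 3>3, total = 1+4 = 5
p=3,n=4: not 3>4, total = 5+4 = 9
p=3,n=5: not 3>5, total = 9+4 = 13
p=4,n=2: 4>2, total = 13+2 = 15
p=4,n=3: 4>3, total = 15+1 = 16
p=4,n=4: not 4>4, total = 16+4 = 20
p=4,n=5: not 4>5, total = 20+4 = 24
p=5,n=2: 5>2, total = 24+3 = 27
p=5,n=3: 5>3, total = 27+2 = 29
p=5,n=4: 5>4, total = 29+1 = 30
p=5,n=5: not 5>5, total = 30+4 = 34

34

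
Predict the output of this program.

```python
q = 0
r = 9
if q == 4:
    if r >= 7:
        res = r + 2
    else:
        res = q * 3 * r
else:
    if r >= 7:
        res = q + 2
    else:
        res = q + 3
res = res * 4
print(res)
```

8

q=0, r=9
q == 4 is False; r >= 7 is True
→ res = q + 2 = 2
res = 2*4 = 8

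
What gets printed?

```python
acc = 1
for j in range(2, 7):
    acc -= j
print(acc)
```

-19

j=2: acc = 1-2 = -1
j=3: acc = (-1)-3 = -4
j=4: acc = (-4)-4 = -8
j=5: acc = (-8)-5 = -13
j=6: acc = (-13)-6 = -19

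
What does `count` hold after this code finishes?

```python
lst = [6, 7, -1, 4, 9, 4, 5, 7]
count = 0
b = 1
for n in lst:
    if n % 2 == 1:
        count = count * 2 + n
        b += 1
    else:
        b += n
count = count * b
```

n=6: not odd; b=7
n=7: odd, count = 0*2+7 = 7; b=8
n=-1: odd, count = 7*2+(-1) = 13; b=9
n=4: not odd; b=13
n=9: odd, count = 13*2+9 = 35; b=14
n=4: not odd; b=18
n=5: odd, count = 35*2+5 = 75; b=19
n=7: odd, count = 75*2+7 = 157; b=20
count*b = 157*20 = 3140

3140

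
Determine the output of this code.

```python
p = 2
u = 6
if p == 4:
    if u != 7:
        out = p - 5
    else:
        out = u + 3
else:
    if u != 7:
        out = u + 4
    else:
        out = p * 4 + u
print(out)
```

10

p=2, u=6
p == 4 is False; u != 7 is True
→ out = u + 4 = 10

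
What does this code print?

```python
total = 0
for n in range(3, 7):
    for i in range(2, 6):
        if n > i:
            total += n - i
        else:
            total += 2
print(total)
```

32

n=3,i=2: 3>2, total = 0+1 = 1
n=3,i=3: not 3>3, total = 1+2 = 3
n=3,i=4: not 3>4, total = 3+2 = 5
n=3,i=5: not 3>5, total = 5+2 = 7
n=4,i=2: 4>2, total = 7+2 = 9
n=4,i=3: 4>3, total = 9+1 = 10
n=4,i=4: not 4>4, total = 10+2 = 12
n=4,i=5: not 4>5, total = 12+2 = 14
n=5,i=2: 5>2, total = 14+3 = 17
n=5,i=3: 5>3, total = 17+2 = 19
n=5,i=4: 5>4, total = 19+1 = 20
n=5,i=5: not 5>5, total = 20+2 = 22
n=6,i=2: 6>2, total = 22+4 = 26
n=6,i=3: 6>3, total = 26+3 = 29
n=6,i=4: 6>4, total = 29+2 = 31
n=6,i=5: 6>5, total = 31+1 = 32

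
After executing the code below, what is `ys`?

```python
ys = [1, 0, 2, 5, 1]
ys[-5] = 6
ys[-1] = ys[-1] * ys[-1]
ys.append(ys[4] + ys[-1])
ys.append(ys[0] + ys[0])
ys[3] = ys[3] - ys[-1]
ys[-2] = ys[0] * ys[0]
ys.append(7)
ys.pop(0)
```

ys[-5] = 6 → [6, 0, 2, 5, 1]
ys[-1] = ys[-1]*ys[-1] = 1*1 = 1 → [6, 0, 2, 5, 1]
append ys[4]+ys[-1] = 1+1 = 2 → [6, 0, 2, 5, 1, 2]
append ys[0]+ys[0] = 6+6 = 12 → [6, 0, 2, 5, 1, 2, 12]
ys[3] = ys[3]-ys[-1] = 5-12 = -7 → [6, 0, 2, -7, 1, 2, 12]
ys[-2] = ys[0]*ys[0] = 6*6 = 36 → [6, 0, 2, -7, 1, 36, 12]
append 7 → [6, 0, 2, -7, 1, 36, 12, 7]
pop(0) removes 6 → [0, 2, -7, 1, 36, 12, 7]

[0, 2, -7, 1, 36, 12, 7]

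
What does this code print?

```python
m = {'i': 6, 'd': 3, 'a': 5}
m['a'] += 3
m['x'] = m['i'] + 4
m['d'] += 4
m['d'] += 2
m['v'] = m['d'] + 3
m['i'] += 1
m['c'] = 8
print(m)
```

{'i': 7, 'd': 9, 'a': 8, 'x': 10, 'v': 12, 'c': 8}

m['a'] = 5+3 = 8 → {'i': 6, 'd': 3, 'a': 8}
m['x'] = m['i']+4 = 10 → {'i': 6, 'd': 3, 'a': 8, 'x': 10}
m['d'] = 3+4 = 7 → {'i': 6, 'd': 7, 'a': 8, 'x': 10}
m['d'] = 7+2 = 9 → {'i': 6, 'd': 9, 'a': 8, 'x': 10}
m['v'] = m['d']+3 = 12 → {'i': 6, 'd': 9, 'a': 8, 'x': 10, 'v': 12}
m['i'] = 6+1 = 7 → {'i': 7, 'd': 9, 'a': 8, 'x': 10, 'v': 12}
m['c'] = 8 → {'i': 7, 'd': 9, 'a': 8, 'x': 10, 'v': 12, 'c': 8}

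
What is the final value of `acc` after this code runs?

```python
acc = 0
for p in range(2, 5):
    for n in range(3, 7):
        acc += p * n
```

162

p=2,n=3: acc = 0+6 = 6
p=2,n=4: acc = 6+8 = 14
p=2,n=5: acc = 14+10 = 24
p=2,n=6: acc = 24+12 = 36
p=3,n=3: acc = 36+9 = 45
p=3,n=4: acc = 45+12 = 57
p=3,n=5: acc = 57+15 = 72
p=3,n=6: acc = 72+18 = 90
p=4,n=3: acc = 90+12 = 102
p=4,n=4: acc = 102+16 = 118
p=4,n=5: acc = 118+20 = 138
p=4,n=6: acc = 138+24 = 162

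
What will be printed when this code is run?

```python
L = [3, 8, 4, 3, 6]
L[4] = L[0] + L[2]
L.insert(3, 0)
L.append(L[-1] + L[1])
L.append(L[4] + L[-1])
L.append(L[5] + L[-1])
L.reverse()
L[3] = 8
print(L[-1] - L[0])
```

-22

L[4] = L[0]+L[2] = 3+4 = 7 → [3, 8, 4, 3, 7]
insert 0 at 3 → [3, 8, 4, 0, 3, 7]
append L[-1]+L[1] = 7+8 = 15 → [3, 8, 4, 0, 3, 7, 15]
append L[4]+L[-1] = 3+15 = 18 → [3, 8, 4, 0, 3, 7, 15, 18]
append L[5]+L[-1] = 7+18 = 25 → [3, 8, 4, 0, 3, 7, 15, 18, 25]
reverse → [25, 18, 15, 7, 3, 0, 4, 8, 3]
L[3] = 8 → [25, 18, 15, 8, 3, 0, 4, 8, 3]
L[-1]-L[0] = 3-25 = -22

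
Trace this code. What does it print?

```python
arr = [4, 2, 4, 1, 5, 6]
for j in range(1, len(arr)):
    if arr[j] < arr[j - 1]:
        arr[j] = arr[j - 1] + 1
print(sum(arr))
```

39

j=1: 2<4, arr[1] = 4+1 = 5 → [4, 5, 4, 1, 5, 6]
j=2: 4<5, arr[2] = 5+1 = 6 → [4, 5, 6, 1, 5, 6]
j=3: 1<6, arr[3] = 6+1 = 7 → [4, 5, 6, 7, 5, 6]
j=4: 5<7, arr[4] = 7+1 = 8 → [4, 5, 6, 7, 8, 6]
j=5: 6<8, arr[5] = 8+1 = 9 → [4, 5, 6, 7, 8, 9]
sum = 39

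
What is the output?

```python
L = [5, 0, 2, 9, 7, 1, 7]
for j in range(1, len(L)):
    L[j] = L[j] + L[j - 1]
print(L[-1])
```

j=1: L[1] = 0+5 = 5 → [5, 5, 2, 9, 7, 1, 7]
j=2: L[2] = 2+5 = 7 → [5, 5, 7, 9, 7, 1, 7]
j=3: L[3] = 9+7 = 16 → [5, 5, 7, 16, 7, 1, 7]
j=4: L[4] = 7+16 = 23 → [5, 5, 7, 16, 23, 1, 7]
j=5: L[5] = 1+23 = 24 → [5, 5, 7, 16, 23, 24, 7]
j=6: L[6] = 7+24 = 31 → [5, 5, 7, 16, 23, 24, 31]

31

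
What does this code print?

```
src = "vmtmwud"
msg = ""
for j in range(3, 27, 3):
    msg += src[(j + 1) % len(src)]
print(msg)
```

wvmdtumw

j=3: add src[4]='w' → 'w'
j=6: add src[0]='v' → 'wv'
j=9: add src[3]='m' → 'wvm'
j=12: add src[6]='d' → 'wvmd'
j=15: add src[2]='t' → 'wvmdt'
j=18: add src[5]='u' → 'wvmdtu'
j=21: add src[1]='m' → 'wvmdtum'
j=24: add src[4]='w' → 'wvmdtumw'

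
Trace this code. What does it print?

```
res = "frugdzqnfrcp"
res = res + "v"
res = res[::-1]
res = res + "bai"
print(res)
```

vpcrfnqzdgurfbai

+ 'v' → 'frugdzqnfrcpv'
reverse → 'vpcrfnqzdgurf'
+ 'bai' → 'vpcrfnqzdgurfbai'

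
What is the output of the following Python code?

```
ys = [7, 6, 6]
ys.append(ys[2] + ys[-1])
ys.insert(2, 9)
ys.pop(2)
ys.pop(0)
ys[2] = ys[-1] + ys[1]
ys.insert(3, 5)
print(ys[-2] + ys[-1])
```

23

append ys[2]+ys[-1] = 6+6 = 12 → [7, 6, 6, 12]
insert 9 at 2 → [7, 6, 9, 6, 12]
pop(2) removes 9 → [7, 6, 6, 12]
pop(0) removes 7 → [6, 6, 12]
ys[2] = ys[-1]+ys[1] = 12+6 = 18 → [6, 6, 18]
insert 5 at 3 → [6, 6, 18, 5]
ys[-2]+ys[-1] = 18+5 = 23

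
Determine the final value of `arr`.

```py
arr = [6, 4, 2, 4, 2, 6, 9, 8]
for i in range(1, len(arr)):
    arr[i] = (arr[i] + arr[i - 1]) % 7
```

[6, 3, 5, 2, 4, 3, 5, 6]

i=1: arr[1] = (4+6)%7 = 3 → [6, 3, 2, 4, 2, 6, 9, 8]
i=2: arr[2] = (2+3)%7 = 5 → [6, 3, 5, 4, 2, 6, 9, 8]
i=3: arr[3] = (4+5)%7 = 2 → [6, 3, 5, 2, 2, 6, 9, 8]
i=4: arr[4] = (2+2)%7 = 4 → [6, 3, 5, 2, 4, 6, 9, 8]
i=5: arr[5] = (6+4)%7 = 3 → [6, 3, 5, 2, 4, 3, 9, 8]
i=6: arr[6] = (9+3)%7 = 5 → [6, 3, 5, 2, 4, 3, 5, 8]
i=7: arr[7] = (8+5)%7 = 6 → [6, 3, 5, 2, 4, 3, 5, 6]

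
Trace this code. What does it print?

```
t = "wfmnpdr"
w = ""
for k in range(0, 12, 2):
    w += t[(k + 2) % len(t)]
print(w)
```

k=0: add t[2]='m' → 'm'
k=2: add t[4]='p' → 'mp'
k=4: add t[6]='r' → 'mpr'
k=6: add t[1]='f' → 'mprf'
k=8: add t[3]='n' → 'mprfn'
k=10: add t[5]='d' → 'mprfnd'

mprfnd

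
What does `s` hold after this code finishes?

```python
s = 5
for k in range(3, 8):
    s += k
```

30

k=3: s = 5+3 = 8
k=4: s = 8+4 = 12
k=5: s = 12+5 = 17
k=6: s = 17+6 = 23
k=7: s = 23+7 = 30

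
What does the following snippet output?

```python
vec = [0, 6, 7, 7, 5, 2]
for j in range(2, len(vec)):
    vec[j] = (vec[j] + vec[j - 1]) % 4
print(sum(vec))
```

j=2: vec[2] = (7+6)%4 = 1 → [0, 6, 1, 7, 5, 2]
j=3: vec[3] = (7+1)%4 = 0 → [0, 6, 1, 0, 5, 2]
j=4: vec[4] = (5+0)%4 = 1 → [0, 6, 1, 0, 1, 2]
j=5: vec[5] = (2+1)%4 = 3 → [0, 6, 1, 0, 1, 3]
sum = 11

11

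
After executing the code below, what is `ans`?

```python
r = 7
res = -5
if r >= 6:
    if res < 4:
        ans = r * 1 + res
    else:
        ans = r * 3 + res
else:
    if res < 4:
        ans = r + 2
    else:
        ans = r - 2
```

2

r=7, res=-5
r >= 6 is True; res < 4 is True
→ ans = r * 1 + res = 2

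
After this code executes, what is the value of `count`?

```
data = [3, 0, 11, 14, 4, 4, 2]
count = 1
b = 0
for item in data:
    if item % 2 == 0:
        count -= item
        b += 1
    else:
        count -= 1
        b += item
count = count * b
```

item=3: not even, count = 1-1 = 0; b=3
item=0: even, count = 0-0 = 0; b=4
item=11: not even, count = 0-1 = -1; b=15
item=14: even, count = (-1)-14 = -15; b=16
item=4: even, count = (-15)-4 = -19; b=17
item=4: even, count = (-19)-4 = -23; b=18
item=2: even, count = (-23)-2 = -25; b=19
count*b = (-25)*19 = -475

-475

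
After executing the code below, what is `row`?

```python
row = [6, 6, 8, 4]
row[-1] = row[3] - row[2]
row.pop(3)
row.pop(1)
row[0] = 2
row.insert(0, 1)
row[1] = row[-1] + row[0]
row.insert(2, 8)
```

[1, 9, 8, 8]

row[-1] = row[3]-row[2] = 4-8 = -4 → [6, 6, 8, -4]
pop(3) removes -4 → [6, 6, 8]
pop(1) removes 6 → [6, 8]
row[0] = 2 → [2, 8]
insert 1 at 0 → [1, 2, 8]
row[1] = row[-1]+row[0] = 8+1 = 9 → [1, 9, 8]
insert 8 at 2 → [1, 9, 8, 8]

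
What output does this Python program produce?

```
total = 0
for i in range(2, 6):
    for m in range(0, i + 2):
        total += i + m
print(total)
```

134

i=2,m=0: total = 0+2 = 2
i=2,m=1: total = 2+3 = 5
i=2,m=2: total = 5+4 = 9
i=2,m=3: total = 9+5 = 14
i=3,m=0: total = 14+3 = 17
i=3,m=1: total = 17+4 = 21
i=3,m=2: total = 21+5 = 26
i=3,m=3: total = 26+6 = 32
i=3,m=4: total = 32+7 = 39
i=4,m=0: total = 39+4 = 43
i=4,m=1: total = 43+5 = 48
i=4,m=2: total = 48+6 = 54
i=4,m=3: total = 54+7 = 61
i=4,m=4: total = 61+8 = 69
i=4,m=5: total = 69+9 = 78
i=5,m=0: total = 78+5 = 83
i=5,m=1: total = 83+6 = 89
i=5,m=2: total = 89+7 = 96
i=5,m=3: total = 96+8 = 104
i=5,m=4: total = 104+9 = 113
i=5,m=5: total = 113+10 = 123
i=5,m=6: total = 123+11 = 134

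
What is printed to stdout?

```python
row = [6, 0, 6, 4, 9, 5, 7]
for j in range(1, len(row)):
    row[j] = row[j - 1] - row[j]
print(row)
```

[6, 6, 0, -4, -13, -18, -25]

j=1: row[1] = 6-0 = 6 → [6, 6, 6, 4, 9, 5, 7]
j=2: row[2] = 6-6 = 0 → [6, 6, 0, 4, 9, 5, 7]
j=3: row[3] = 0-4 = -4 → [6, 6, 0, -4, 9, 5, 7]
j=4: row[4] = (-4)-9 = -13 → [6, 6, 0, -4, -13, 5, 7]
j=5: row[5] = (-13)-5 = -18 → [6, 6, 0, -4, -13, -18, 7]
j=6: row[6] = (-18)-7 = -25 → [6, 6, 0, -4, -13, -18, -25]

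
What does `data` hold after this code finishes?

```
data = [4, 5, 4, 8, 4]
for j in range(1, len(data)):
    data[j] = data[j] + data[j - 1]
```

j=1: data[1] = 5+4 = 9 → [4, 9, 4, 8, 4]
j=2: data[2] = 4+9 = 13 → [4, 9, 13, 8, 4]
j=3: data[3] = 8+13 = 21 → [4, 9, 13, 21, 4]
j=4: data[4] = 4+21 = 25 → [4, 9, 13, 21, 25]

[4, 9, 13, 21, 25]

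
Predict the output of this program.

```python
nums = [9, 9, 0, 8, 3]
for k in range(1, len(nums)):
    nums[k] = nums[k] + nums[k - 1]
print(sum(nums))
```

k=1: nums[1] = 9+9 = 18 → [9, 18, 0, 8, 3]
k=2: nums[2] = 0+18 = 18 → [9, 18, 18, 8, 3]
k=3: nums[3] = 8+18 = 26 → [9, 18, 18, 26, 3]
k=4: nums[4] = 3+26 = 29 → [9, 18, 18, 26, 29]
sum = 100

100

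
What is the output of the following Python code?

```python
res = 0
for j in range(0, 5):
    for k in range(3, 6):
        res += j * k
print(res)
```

j=0,k=3: res = 0+0 = 0
j=0,k=4: res = 0+0 = 0
j=0,k=5: res = 0+0 = 0
j=1,k=3: res = 0+3 = 3
j=1,k=4: res = 3+4 = 7
j=1,k=5: res = 7+5 = 12
j=2,k=3: res = 12+6 = 18
j=2,k=4: res = 18+8 = 26
j=2,k=5: res = 26+10 = 36
j=3,k=3: res = 36+9 = 45
j=3,k=4: res = 45+12 = 57
j=3,k=5: res = 57+15 = 72
j=4,k=3: res = 72+12 = 84
j=4,k=4: res = 84+16 = 100
j=4,k=5: res = 100+20 = 120

120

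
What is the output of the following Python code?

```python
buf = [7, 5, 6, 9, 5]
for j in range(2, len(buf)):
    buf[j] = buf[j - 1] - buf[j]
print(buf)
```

[7, 5, -1, -10, -15]

j=2: buf[2] = 5-6 = -1 → [7, 5, -1, 9, 5]
j=3: buf[3] = (-1)-9 = -10 → [7, 5, -1, -10, 5]
j=4: buf[4] = (-10)-5 = -15 → [7, 5, -1, -10, -15]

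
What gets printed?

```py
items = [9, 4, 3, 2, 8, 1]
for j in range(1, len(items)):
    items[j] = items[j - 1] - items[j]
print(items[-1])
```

-9

j=1: items[1] = 9-4 = 5 → [9, 5, 3, 2, 8, 1]
j=2: items[2] = 5-3 = 2 → [9, 5, 2, 2, 8, 1]
j=3: items[3] = 2-2 = 0 → [9, 5, 2, 0, 8, 1]
j=4: items[4] = 0-8 = -8 → [9, 5, 2, 0, -8, 1]
j=5: items[5] = (-8)-1 = -9 → [9, 5, 2, 0, -8, -9]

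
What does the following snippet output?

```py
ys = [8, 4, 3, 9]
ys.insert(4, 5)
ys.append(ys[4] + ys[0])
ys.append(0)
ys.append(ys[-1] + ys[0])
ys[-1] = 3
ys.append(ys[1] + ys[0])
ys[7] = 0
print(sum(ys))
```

54

insert 5 at 4 → [8, 4, 3, 9, 5]
append ys[4]+ys[0] = 5+8 = 13 → [8, 4, 3, 9, 5, 13]
append 0 → [8, 4, 3, 9, 5, 13, 0]
append ys[-1]+ys[0] = 0+8 = 8 → [8, 4, 3, 9, 5, 13, 0, 8]
ys[-1] = 3 → [8, 4, 3, 9, 5, 13, 0, 3]
append ys[1]+ys[0] = 4+8 = 12 → [8, 4, 3, 9, 5, 13, 0, 3, 12]
ys[7] = 0 → [8, 4, 3, 9, 5, 13, 0, 0, 12]
sum = 54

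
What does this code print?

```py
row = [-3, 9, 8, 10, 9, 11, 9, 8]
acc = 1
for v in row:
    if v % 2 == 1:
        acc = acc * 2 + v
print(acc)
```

v=-3: odd, acc = 1*2+(-3) = -1
v=9: odd, acc = (-1)*2+9 = 7
v=8: not odd
v=10: not odd
v=9: odd, acc = 7*2+9 = 23
v=11: odd, acc = 23*2+11 = 57
v=9: odd, acc = 57*2+9 = 123
v=8: not odd

123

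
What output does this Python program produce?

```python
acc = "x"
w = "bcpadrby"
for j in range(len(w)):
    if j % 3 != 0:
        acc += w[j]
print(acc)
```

xcpdry

j=0: skip
j=1: add 'c' → 'xc'
j=2: add 'p' → 'xcp'
j=3: skip
j=4: add 'd' → 'xcpd'
j=5: add 'r' → 'xcpdr'
j=6: skip
j=7: add 'y' → 'xcpdry'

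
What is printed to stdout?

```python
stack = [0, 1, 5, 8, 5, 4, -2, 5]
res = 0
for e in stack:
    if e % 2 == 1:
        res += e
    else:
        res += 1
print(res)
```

20

e=0: not odd, res = 0+1 = 1
e=1: odd, res = 1+1 = 2
e=5: odd, res = 2+5 = 7
e=8: not odd, res = 7+1 = 8
e=5: odd, res = 8+5 = 13
e=4: not odd, res = 13+1 = 14
e=-2: not odd, res = 14+1 = 15
e=5: odd, res = 15+5 = 20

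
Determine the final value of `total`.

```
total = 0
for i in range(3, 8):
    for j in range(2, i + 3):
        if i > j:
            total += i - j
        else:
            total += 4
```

i=3,j=2: 3>2, total = 0+1 = 1
i=3,j=3: not 3>3, total = 1+4 = 5
i=3,j=4: not 3>4, total = 5+4 = 9
i=3,j=5: not 3>5, total = 9+4 = 13
i=4,j=2: 4>2, total = 13+2 = 15
i=4,j=3: 4>3, total = 15+1 = 16
i=4,j=4: not 4>4, total = 16+4 = 20
i=4,j=5: not 4>5, total = 20+4 = 24
i=4,j=6: not 4>6, total = 24+4 = 28
i=5,j=2: 5>2, total = 28+3 = 31
i=5,j=3: 5>3, total = 31+2 = 33
i=5,j=4: 5>4, total = 33+1 = 34
i=5,j=5: not 5>5, total = 34+4 = 38
i=5,j=6: not 5>6, total = 38+4 = 42
i=5,j=7: not 5>7, total = 42+4 = 46
i=6,j=2: 6>2, total = 46+4 = 50
i=6,j=3: 6>3, total = 50+3 = 53
i=6,j=4: 6>4, total = 53+2 = 55
i=6,j=5: 6>5, total = 55+1 = 56
i=6,j=6: not 6>6, total = 56+4 = 60
i=6,j=7: not 6>7, total = 60+4 = 64
i=6,j=8: not 6>8, total = 64+4 = 68
i=7,j=2: 7>2, total = 68+5 = 73
i=7,j=3: 7>3, total = 73+4 = 77
i=7,j=4: 7>4, total = 77+3 = 80
i=7,j=5: 7>5, total = 80+2 = 82
i=7,j=6: 7>6, total = 82+1 = 83
i=7,j=7: not 7>7, total = 83+4 = 87
i=7,j=8: not 7>8, total = 87+4 = 91
i=7,j=9: not 7>9, total = 91+4 = 95

95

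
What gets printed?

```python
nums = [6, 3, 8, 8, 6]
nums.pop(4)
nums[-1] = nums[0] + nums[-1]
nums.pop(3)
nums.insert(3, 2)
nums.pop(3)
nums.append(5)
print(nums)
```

pop(4) removes 6 → [6, 3, 8, 8]
nums[-1] = nums[0]+nums[-1] = 6+8 = 14 → [6, 3, 8, 14]
pop(3) removes 14 → [6, 3, 8]
insert 2 at 3 → [6, 3, 8, 2]
pop(3) removes 2 → [6, 3, 8]
append 5 → [6, 3, 8, 5]

[6, 3, 8, 5]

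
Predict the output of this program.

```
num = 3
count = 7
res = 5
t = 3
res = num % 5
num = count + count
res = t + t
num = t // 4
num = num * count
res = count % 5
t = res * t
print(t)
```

res = 3%5 = 3
num = 7+7 = 14
res = 3+3 = 6
num = 3//4 = 0
num = 0*7 = 0
res = 7%5 = 2
t = 2*3 = 6

6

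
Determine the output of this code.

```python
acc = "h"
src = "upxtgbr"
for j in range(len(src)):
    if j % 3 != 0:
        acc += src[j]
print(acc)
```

j=0: skip
j=1: add 'p' → 'hp'
j=2: add 'x' → 'hpx'
j=3: skip
j=4: add 'g' → 'hpxg'
j=5: add 'b' → 'hpxgb'
j=6: skip

hpxgb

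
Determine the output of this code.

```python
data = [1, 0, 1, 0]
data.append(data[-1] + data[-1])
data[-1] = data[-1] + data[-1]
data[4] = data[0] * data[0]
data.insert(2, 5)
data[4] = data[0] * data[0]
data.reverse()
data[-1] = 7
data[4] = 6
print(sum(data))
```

append data[-1]+data[-1] = 0+0 = 0 → [1, 0, 1, 0, 0]
data[-1] = data[-1]+data[-1] = 0+0 = 0 → [1, 0, 1, 0, 0]
data[4] = data[0]*data[0] = 1*1 = 1 → [1, 0, 1, 0, 1]
insert 5 at 2 → [1, 0, 5, 1, 0, 1]
data[4] = data[0]*data[0] = 1*1 = 1 → [1, 0, 5, 1, 1, 1]
reverse → [1, 1, 1, 5, 0, 1]
data[-1] = 7 → [1, 1, 1, 5, 0, 7]
data[4] = 6 → [1, 1, 1, 5, 6, 7]
sum = 21

21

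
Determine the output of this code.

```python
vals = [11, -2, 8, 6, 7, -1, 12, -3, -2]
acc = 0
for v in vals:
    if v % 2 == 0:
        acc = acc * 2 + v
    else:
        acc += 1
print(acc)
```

v=11: not even, acc = 0+1 = 1
v=-2: even, acc = 1*2+(-2) = 0
v=8: even, acc = 0*2+8 = 8
v=6: even, acc = 8*2+6 = 22
v=7: not even, acc = 22+1 = 23
v=-1: not even, acc = 23+1 = 24
v=12: even, acc = 24*2+12 = 60
v=-3: not even, acc = 60+1 = 61
v=-2: even, acc = 61*2+(-2) = 120

120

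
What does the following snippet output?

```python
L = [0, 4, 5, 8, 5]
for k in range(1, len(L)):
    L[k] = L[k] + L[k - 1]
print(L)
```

k=1: L[1] = 4+0 = 4 → [0, 4, 5, 8, 5]
k=2: L[2] = 5+4 = 9 → [0, 4, 9, 8, 5]
k=3: L[3] = 8+9 = 17 → [0, 4, 9, 17, 5]
k=4: L[4] = 5+17 = 22 → [0, 4, 9, 17, 22]

[0, 4, 9, 17, 22]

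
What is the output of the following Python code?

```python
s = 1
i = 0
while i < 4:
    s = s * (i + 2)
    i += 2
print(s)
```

8

i=0: s = 1*2 = 2
i=2: s = 2*4 = 8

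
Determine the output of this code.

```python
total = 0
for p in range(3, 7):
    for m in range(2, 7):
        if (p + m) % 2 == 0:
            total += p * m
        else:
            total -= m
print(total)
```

p=3,m=2: odd sum, total = 0-2 = -2
p=3,m=3: even sum, total = (-2)+9 = 7
p=3,m=4: odd sum, total = 7-4 = 3
p=3,m=5: even sum, total = 3+15 = 18
p=3,m=6: odd sum, total = 18-6 = 12
p=4,m=2: even sum, total = 12+8 = 20
p=4,m=3: odd sum, total = 20-3 = 17
p=4,m=4: even sum, total = 17+16 = 33
p=4,m=5: odd sum, total = 33-5 = 28
p=4,m=6: even sum, total = 28+24 = 52
p=5,m=2: odd sum, total = 52-2 = 50
p=5,m=3: even sum, total = 50+15 = 65
p=5,m=4: odd sum, total = 65-4 = 61
p=5,m=5: even sum, total = 61+25 = 86
p=5,m=6: odd sum, total = 86-6 = 80
p=6,m=2: even sum, total = 80+12 = 92
p=6,m=3: odd sum, total = 92-3 = 89
p=6,m=4: even sum, total = 89+24 = 113
p=6,m=5: odd sum, total = 113-5 = 108
p=6,m=6: even sum, total = 108+36 = 144

144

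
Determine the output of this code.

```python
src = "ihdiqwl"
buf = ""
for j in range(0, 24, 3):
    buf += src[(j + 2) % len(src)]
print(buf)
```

j=0: add src[2]='d' → 'd'
j=3: add src[5]='w' → 'dw'
j=6: add src[1]='h' → 'dwh'
j=9: add src[4]='q' → 'dwhq'
j=12: add src[0]='i' → 'dwhqi'
j=15: add src[3]='i' → 'dwhqii'
j=18: add src[6]='l' → 'dwhqiil'
j=21: add src[2]='d' → 'dwhqiild'

dwhqiild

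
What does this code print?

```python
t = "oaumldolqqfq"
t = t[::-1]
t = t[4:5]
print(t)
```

reverse → 'qfqqlodlmuao'
slice [4:5] → 'l'

l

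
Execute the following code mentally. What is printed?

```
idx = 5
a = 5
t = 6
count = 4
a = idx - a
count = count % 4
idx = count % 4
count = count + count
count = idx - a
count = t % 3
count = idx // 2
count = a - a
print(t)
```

6

a = 5-5 = 0
count = 4%4 = 0
idx = 0%4 = 0
count = 0+0 = 0
count = 0-0 = 0
count = 6%3 = 0
count = 0//2 = 0
count = 0-0 = 0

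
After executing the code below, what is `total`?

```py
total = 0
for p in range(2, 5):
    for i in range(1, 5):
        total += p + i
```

p=2,i=1: total = 0+3 = 3
p=2,i=2: total = 3+4 = 7
p=2,i=3: total = 7+5 = 12
p=2,i=4: total = 12+6 = 18
p=3,i=1: total = 18+4 = 22
p=3,i=2: total = 22+5 = 27
p=3,i=3: total = 27+6 = 33
p=3,i=4: total = 33+7 = 40
p=4,i=1: total = 40+5 = 45
p=4,i=2: total = 45+6 = 51
p=4,i=3: total = 51+7 = 58
p=4,i=4: total = 58+8 = 66

66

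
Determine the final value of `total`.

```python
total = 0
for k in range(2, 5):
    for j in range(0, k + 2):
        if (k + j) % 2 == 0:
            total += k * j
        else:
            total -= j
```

21

k=2,j=0: even sum, total = 0+0 = 0
k=2,j=1: odd sum, total = 0-1 = -1
k=2,j=2: even sum, total = (-1)+4 = 3
k=2,j=3: odd sum, total = 3-3 = 0
k=3,j=0: odd sum, total = 0-0 = 0
k=3,j=1: even sum, total = 0+3 = 3
k=3,j=2: odd sum, total = 3-2 = 1
k=3,j=3: even sum, total = 1+9 = 10
k=3,j=4: odd sum, total = 10-4 = 6
k=4,j=0: even sum, total = 6+0 = 6
k=4,j=1: odd sum, total = 6-1 = 5
k=4,j=2: even sum, total = 5+8 = 13
k=4,j=3: odd sum, total = 13-3 = 10
k=4,j=4: even sum, total = 10+16 = 26
k=4,j=5: odd sum, total = 26-5 = 21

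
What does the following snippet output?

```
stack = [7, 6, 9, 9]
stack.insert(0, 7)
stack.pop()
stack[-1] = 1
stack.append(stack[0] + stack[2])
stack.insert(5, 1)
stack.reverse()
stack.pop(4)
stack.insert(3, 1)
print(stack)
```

insert 7 at 0 → [7, 7, 6, 9, 9]
pop() removes 9 → [7, 7, 6, 9]
stack[-1] = 1 → [7, 7, 6, 1]
append stack[0]+stack[2] = 7+6 = 13 → [7, 7, 6, 1, 13]
insert 1 at 5 → [7, 7, 6, 1, 13, 1]
reverse → [1, 13, 1, 6, 7, 7]
pop(4) removes 7 → [1, 13, 1, 6, 7]
insert 1 at 3 → [1, 13, 1, 1, 6, 7]

[1, 13, 1, 1, 6, 7]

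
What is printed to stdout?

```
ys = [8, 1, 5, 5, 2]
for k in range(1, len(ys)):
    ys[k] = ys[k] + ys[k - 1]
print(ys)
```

k=1: ys[1] = 1+8 = 9 → [8, 9, 5, 5, 2]
k=2: ys[2] = 5+9 = 14 → [8, 9, 14, 5, 2]
k=3: ys[3] = 5+14 = 19 → [8, 9, 14, 19, 2]
k=4: ys[4] = 2+19 = 21 → [8, 9, 14, 19, 21]

[8, 9, 14, 19, 21]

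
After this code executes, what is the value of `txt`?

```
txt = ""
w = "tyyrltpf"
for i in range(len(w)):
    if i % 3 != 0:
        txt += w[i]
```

'yyltf'

i=0: skip
i=1: add 'y' → 'y'
i=2: add 'y' → 'yy'
i=3: skip
i=4: add 'l' → 'yyl'
i=5: add 't' → 'yylt'
i=6: skip
i=7: add 'f' → 'yyltf'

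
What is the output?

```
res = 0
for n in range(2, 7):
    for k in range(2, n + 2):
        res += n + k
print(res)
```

165

n=2,k=2: res = 0+4 = 4
n=2,k=3: res = 4+5 = 9
n=3,k=2: res = 9+5 = 14
n=3,k=3: res = 14+6 = 20
n=3,k=4: res = 20+7 = 27
n=4,k=2: res = 27+6 = 33
n=4,k=3: res = 33+7 = 40
n=4,k=4: res = 40+8 = 48
n=4,k=5: res = 48+9 = 57
n=5,k=2: res = 57+7 = 64
n=5,k=3: res = 64+8 = 72
n=5,k=4: res = 72+9 = 81
n=5,k=5: res = 81+10 = 91
n=5,k=6: res = 91+11 = 102
n=6,k=2: res = 102+8 = 110
n=6,k=3: res = 110+9 = 119
n=6,k=4: res = 119+10 = 129
n=6,k=5: res = 129+11 = 140
n=6,k=6: res = 140+12 = 152
n=6,k=7: res = 152+13 = 165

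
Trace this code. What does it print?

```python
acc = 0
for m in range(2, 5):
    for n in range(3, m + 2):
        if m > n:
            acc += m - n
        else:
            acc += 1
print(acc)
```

m=2,n=3: not 2>3, acc = 0+1 = 1
m=3,n=3: not 3>3, acc = 1+1 = 2
m=3,n=4: not 3>4, acc = 2+1 = 3
m=4,n=3: 4>3, acc = 3+1 = 4
m=4,n=4: not 4>4, acc = 4+1 = 5
m=4,n=5: not 4>5, acc = 5+1 = 6

6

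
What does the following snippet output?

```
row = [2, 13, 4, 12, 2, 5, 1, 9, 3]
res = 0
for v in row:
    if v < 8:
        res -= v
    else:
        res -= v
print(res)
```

-51

v=2: <8, res = 0-2 = -2
v=13: not <8, res = (-2)-13 = -15
v=4: <8, res = (-15)-4 = -19
v=12: not <8, res = (-19)-12 = -31
v=2: <8, res = (-31)-2 = -33
v=5: <8, res = (-33)-5 = -38
v=1: <8, res = (-38)-1 = -39
v=9: not <8, res = (-39)-9 = -48
v=3: <8, res = (-48)-3 = -51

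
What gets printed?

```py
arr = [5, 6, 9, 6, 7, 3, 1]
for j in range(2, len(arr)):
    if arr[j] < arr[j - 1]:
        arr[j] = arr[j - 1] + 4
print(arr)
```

[5, 6, 9, 13, 17, 21, 25]

j=2: 9>=6, unchanged → [5, 6, 9, 6, 7, 3, 1]
j=3: 6<9, arr[3] = 9+4 = 13 → [5, 6, 9, 13, 7, 3, 1]
j=4: 7<13, arr[4] = 13+4 = 17 → [5, 6, 9, 13, 17, 3, 1]
j=5: 3<17, arr[5] = 17+4 = 21 → [5, 6, 9, 13, 17, 21, 1]
j=6: 1<21, arr[6] = 21+4 = 25 → [5, 6, 9, 13, 17, 21, 25]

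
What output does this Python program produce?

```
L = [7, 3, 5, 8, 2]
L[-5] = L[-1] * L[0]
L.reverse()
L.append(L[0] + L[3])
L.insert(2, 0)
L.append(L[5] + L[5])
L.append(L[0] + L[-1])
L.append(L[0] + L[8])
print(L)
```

L[-5] = L[-1]*L[0] = 2*7 = 14 → [14, 3, 5, 8, 2]
reverse → [2, 8, 5, 3, 14]
append L[0]+L[3] = 2+3 = 5 → [2, 8, 5, 3, 14, 5]
insert 0 at 2 → [2, 8, 0, 5, 3, 14, 5]
append L[5]+L[5] = 14+14 = 28 → [2, 8, 0, 5, 3, 14, 5, 28]
append L[0]+L[-1] = 2+28 = 30 → [2, 8, 0, 5, 3, 14, 5, 28, 30]
append L[0]+L[8] = 2+30 = 32 → [2, 8, 0, 5, 3, 14, 5, 28, 30, 32]

[2, 8, 0, 5, 3, 14, 5, 28, 30, 32]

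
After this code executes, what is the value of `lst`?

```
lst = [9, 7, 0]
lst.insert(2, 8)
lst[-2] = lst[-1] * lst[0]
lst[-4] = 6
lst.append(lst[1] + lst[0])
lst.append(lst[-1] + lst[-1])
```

insert 8 at 2 → [9, 7, 8, 0]
lst[-2] = lst[-1]*lst[0] = 0*9 = 0 → [9, 7, 0, 0]
lst[-4] = 6 → [6, 7, 0, 0]
append lst[1]+lst[0] = 7+6 = 13 → [6, 7, 0, 0, 13]
append lst[-1]+lst[-1] = 13+13 = 26 → [6, 7, 0, 0, 13, 26]

[6, 7, 0, 0, 13, 26]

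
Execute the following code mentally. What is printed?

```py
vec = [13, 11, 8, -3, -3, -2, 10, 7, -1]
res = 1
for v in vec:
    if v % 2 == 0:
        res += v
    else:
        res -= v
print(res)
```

v=13: not even, res = 1-13 = -12
v=11: not even, res = (-12)-11 = -23
v=8: even, res = (-23)+8 = -15
v=-3: not even, res = (-15)-(-3) = -12
v=-3: not even, res = (-12)-(-3) = -9
v=-2: even, res = (-9)+(-2) = -11
v=10: even, res = (-11)+10 = -1
v=7: not even, res = (-1)-7 = -8
v=-1: not even, res = (-8)-(-1) = -7

-7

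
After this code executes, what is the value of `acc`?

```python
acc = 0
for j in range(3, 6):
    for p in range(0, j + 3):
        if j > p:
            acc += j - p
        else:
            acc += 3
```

j=3,p=0: 3>0, acc = 0+3 = 3
j=3,p=1: 3>1, acc = 3+2 = 5
j=3,p=2: 3>2, acc = 5+1 = 6
j=3,p=3: not 3>3, acc = 6+3 = 9
j=3,p=4: not 3>4, acc = 9+3 = 12
j=3,p=5: not 3>5, acc = 12+3 = 15
j=4,p=0: 4>0, acc = 15+4 = 19
j=4,p=1: 4>1, acc = 19+3 = 22
j=4,p=2: 4>2, acc = 22+2 = 24
j=4,p=3: 4>3, acc = 24+1 = 25
j=4,p=4: not 4>4, acc = 25+3 = 28
j=4,p=5: not 4>5, acc = 28+3 = 31
j=4,p=6: not 4>6, acc = 31+3 = 34
j=5,p=0: 5>0, acc = 34+5 = 39
j=5,p=1: 5>1, acc = 39+4 = 43
j=5,p=2: 5>2, acc = 43+3 = 46
j=5,p=3: 5>3, acc = 46+2 = 48
j=5,p=4: 5>4, acc = 48+1 = 49
j=5,p=5: not 5>5, acc = 49+3 = 52
j=5,p=6: not 5>6, acc = 52+3 = 55
j=5,p=7: not 5>7, acc = 55+3 = 58

58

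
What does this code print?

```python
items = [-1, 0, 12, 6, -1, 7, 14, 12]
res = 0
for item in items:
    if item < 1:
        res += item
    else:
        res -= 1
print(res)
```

-7

item=-1: <1, res = 0+(-1) = -1
item=0: <1, res = (-1)+0 = -1
item=12: not <1, res = (-1)-1 = -2
item=6: not <1, res = (-2)-1 = -3
item=-1: <1, res = (-3)+(-1) = -4
item=7: not <1, res = (-4)-1 = -5
item=14: not <1, res = (-5)-1 = -6
item=12: not <1, res = (-6)-1 = -7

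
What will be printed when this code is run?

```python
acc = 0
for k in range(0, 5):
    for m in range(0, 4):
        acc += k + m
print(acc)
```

k=0,m=0: acc = 0+0 = 0
k=0,m=1: acc = 0+1 = 1
k=0,m=2: acc = 1+2 = 3
k=0,m=3: acc = 3+3 = 6
k=1,m=0: acc = 6+1 = 7
k=1,m=1: acc = 7+2 = 9
k=1,m=2: acc = 9+3 = 12
k=1,m=3: acc = 12+4 = 16
k=2,m=0: acc = 16+2 = 18
k=2,m=1: acc = 18+3 = 21
k=2,m=2: acc = 21+4 = 25
k=2,m=3: acc = 25+5 = 30
k=3,m=0: acc = 30+3 = 33
k=3,m=1: acc = 33+4 = 37
k=3,m=2: acc = 37+5 = 42
k=3,m=3: acc = 42+6 = 48
k=4,m=0: acc = 48+4 = 52
k=4,m=1: acc = 52+5 = 57
k=4,m=2: acc = 57+6 = 63
k=4,m=3: acc = 63+7 = 70

70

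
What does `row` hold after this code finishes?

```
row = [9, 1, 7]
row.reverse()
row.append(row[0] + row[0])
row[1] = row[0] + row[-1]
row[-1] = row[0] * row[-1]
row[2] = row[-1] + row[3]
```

reverse → [7, 1, 9]
append row[0]+row[0] = 7+7 = 14 → [7, 1, 9, 14]
row[1] = row[0]+row[-1] = 7+14 = 21 → [7, 21, 9, 14]
row[-1] = row[0]*row[-1] = 7*14 = 98 → [7, 21, 9, 98]
row[2] = row[-1]+row[3] = 98+98 = 196 → [7, 21, 196, 98]

[7, 21, 196, 98]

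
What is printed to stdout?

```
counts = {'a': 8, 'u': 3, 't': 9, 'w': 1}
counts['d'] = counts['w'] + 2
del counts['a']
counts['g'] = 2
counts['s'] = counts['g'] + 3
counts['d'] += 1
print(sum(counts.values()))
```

counts['d'] = counts['w']+2 = 3 → {'a': 8, 'u': 3, 't': 9, 'w': 1, 'd': 3}
del 'a' → {'u': 3, 't': 9, 'w': 1, 'd': 3}
counts['g'] = 2 → {'u': 3, 't': 9, 'w': 1, 'd': 3, 'g': 2}
counts['s'] = counts['g']+3 = 5 → {'u': 3, 't': 9, 'w': 1, 'd': 3, 'g': 2, 's': 5}
counts['d'] = 3+1 = 4 → {'u': 3, 't': 9, 'w': 1, 'd': 4, 'g': 2, 's': 5}
sum of values = 24

24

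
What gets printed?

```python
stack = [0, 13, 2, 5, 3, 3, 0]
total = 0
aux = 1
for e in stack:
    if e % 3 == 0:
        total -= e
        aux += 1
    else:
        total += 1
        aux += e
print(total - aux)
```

-28

e=0: %3==0, total = 0-0 = 0; aux=2
e=13: not %3==0, total = 0+1 = 1; aux=15
e=2: not %3==0, total = 1+1 = 2; aux=17
e=5: not %3==0, total = 2+1 = 3; aux=22
e=3: %3==0, total = 3-3 = 0; aux=23
e=3: %3==0, total = 0-3 = -3; aux=24
e=0: %3==0, total = (-3)-0 = -3; aux=25
total-aux = (-3)-25 = -28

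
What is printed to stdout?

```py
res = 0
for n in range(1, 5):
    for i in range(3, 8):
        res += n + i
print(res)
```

150

n=1,i=3: res = 0+4 = 4
n=1,i=4: res = 4+5 = 9
n=1,i=5: res = 9+6 = 15
n=1,i=6: res = 15+7 = 22
n=1,i=7: res = 22+8 = 30
n=2,i=3: res = 30+5 = 35
n=2,i=4: res = 35+6 = 41
n=2,i=5: res = 41+7 = 48
n=2,i=6: res = 48+8 = 56
n=2,i=7: res = 56+9 = 65
n=3,i=3: res = 65+6 = 71
n=3,i=4: res = 71+7 = 78
n=3,i=5: res = 78+8 = 86
n=3,i=6: res = 86+9 = 95
n=3,i=7: res = 95+10 = 105
n=4,i=3: res = 105+7 = 112
n=4,i=4: res = 112+8 = 120
n=4,i=5: res = 120+9 = 129
n=4,i=6: res = 129+10 = 139
n=4,i=7: res = 139+11 = 150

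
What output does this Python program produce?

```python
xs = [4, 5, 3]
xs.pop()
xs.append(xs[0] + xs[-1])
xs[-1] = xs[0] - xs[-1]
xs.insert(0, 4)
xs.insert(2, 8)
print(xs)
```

[4, 4, 8, 5, -5]

pop() removes 3 → [4, 5]
append xs[0]+xs[-1] = 4+5 = 9 → [4, 5, 9]
xs[-1] = xs[0]-xs[-1] = 4-9 = -5 → [4, 5, -5]
insert 4 at 0 → [4, 4, 5, -5]
insert 8 at 2 → [4, 4, 8, 5, -5]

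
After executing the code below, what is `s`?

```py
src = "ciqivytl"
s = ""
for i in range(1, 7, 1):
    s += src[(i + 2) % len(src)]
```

i=1: add src[3]='i' → 'i'
i=2: add src[4]='v' → 'iv'
i=3: add src[5]='y' → 'ivy'
i=4: add src[6]='t' → 'ivyt'
i=5: add src[7]='l' → 'ivytl'
i=6: add src[0]='c' → 'ivytlc'

'ivytlc'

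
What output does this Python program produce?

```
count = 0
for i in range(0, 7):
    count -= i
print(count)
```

-21

i=0: count = 0-0 = 0
i=1: count = 0-1 = -1
i=2: count = (-1)-2 = -3
i=3: count = (-3)-3 = -6
i=4: count = (-6)-4 = -10
i=5: count = (-10)-5 = -15
i=6: count = (-15)-6 = -21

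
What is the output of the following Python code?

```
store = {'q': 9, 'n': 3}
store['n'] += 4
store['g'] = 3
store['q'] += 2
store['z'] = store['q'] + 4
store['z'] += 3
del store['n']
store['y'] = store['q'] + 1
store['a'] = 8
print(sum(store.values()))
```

store['n'] = 3+4 = 7 → {'q': 9, 'n': 7}
store['g'] = 3 → {'q': 9, 'n': 7, 'g': 3}
store['q'] = 9+2 = 11 → {'q': 11, 'n': 7, 'g': 3}
store['z'] = store['q']+4 = 15 → {'q': 11, 'n': 7, 'g': 3, 'z': 15}
store['z'] = 15+3 = 18 → {'q': 11, 'n': 7, 'g': 3, 'z': 18}
del 'n' → {'q': 11, 'g': 3, 'z': 18}
store['y'] = store['q']+1 = 12 → {'q': 11, 'g': 3, 'z': 18, 'y': 12}
store['a'] = 8 → {'q': 11, 'g': 3, 'z': 18, 'y': 12, 'a': 8}
sum of values = 52

52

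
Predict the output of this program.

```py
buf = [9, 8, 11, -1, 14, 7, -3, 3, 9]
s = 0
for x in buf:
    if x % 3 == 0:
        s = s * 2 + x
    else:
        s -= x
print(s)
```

-237

x=9: %3==0, s = 0*2+9 = 9
x=8: not %3==0, s = 9-8 = 1
x=11: not %3==0, s = 1-11 = -10
x=-1: not %3==0, s = (-10)-(-1) = -9
x=14: not %3==0, s = (-9)-14 = -23
x=7: not %3==0, s = (-23)-7 = -30
x=-3: %3==0, s = (-30)*2+(-3) = -63
x=3: %3==0, s = (-63)*2+3 = -123
x=9: %3==0, s = (-123)*2+9 = -237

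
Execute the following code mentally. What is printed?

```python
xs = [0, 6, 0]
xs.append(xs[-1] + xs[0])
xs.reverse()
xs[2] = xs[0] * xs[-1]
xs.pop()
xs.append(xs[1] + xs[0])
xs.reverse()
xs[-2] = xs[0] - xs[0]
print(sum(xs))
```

append xs[-1]+xs[0] = 0+0 = 0 → [0, 6, 0, 0]
reverse → [0, 0, 6, 0]
xs[2] = xs[0]*xs[-1] = 0*0 = 0 → [0, 0, 0, 0]
pop() removes 0 → [0, 0, 0]
append xs[1]+xs[0] = 0+0 = 0 → [0, 0, 0, 0]
reverse → [0, 0, 0, 0]
xs[-2] = xs[0]-xs[0] = 0-0 = 0 → [0, 0, 0, 0]
sum = 0

0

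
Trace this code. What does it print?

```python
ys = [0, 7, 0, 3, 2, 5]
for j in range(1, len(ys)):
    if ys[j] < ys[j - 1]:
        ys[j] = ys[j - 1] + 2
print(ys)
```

[0, 7, 9, 11, 13, 15]

j=1: 7>=0, unchanged → [0, 7, 0, 3, 2, 5]
j=2: 0<7, ys[2] = 7+2 = 9 → [0, 7, 9, 3, 2, 5]
j=3: 3<9, ys[3] = 9+2 = 11 → [0, 7, 9, 11, 2, 5]
j=4: 2<11, ys[4] = 11+2 = 13 → [0, 7, 9, 11, 13, 5]
j=5: 5<13, ys[5] = 13+2 = 15 → [0, 7, 9, 11, 13, 15]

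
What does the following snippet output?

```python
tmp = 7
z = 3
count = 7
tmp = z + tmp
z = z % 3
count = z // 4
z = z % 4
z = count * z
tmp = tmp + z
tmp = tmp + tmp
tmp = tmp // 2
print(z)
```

0

tmp = 3+7 = 10
z = 3%3 = 0
count = 0//4 = 0
z = 0%4 = 0
z = 0*0 = 0
tmp = 10+0 = 10
tmp = 10+10 = 20
tmp = 20//2 = 10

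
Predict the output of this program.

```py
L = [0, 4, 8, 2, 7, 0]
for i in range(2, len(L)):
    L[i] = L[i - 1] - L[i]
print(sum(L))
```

i=2: L[2] = 4-8 = -4 → [0, 4, -4, 2, 7, 0]
i=3: L[3] = (-4)-2 = -6 → [0, 4, -4, -6, 7, 0]
i=4: L[4] = (-6)-7 = -13 → [0, 4, -4, -6, -13, 0]
i=5: L[5] = (-13)-0 = -13 → [0, 4, -4, -6, -13, -13]
sum = -32

-32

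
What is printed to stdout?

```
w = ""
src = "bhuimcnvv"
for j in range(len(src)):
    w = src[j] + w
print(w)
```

j=0: prepend 'b' → 'b'
j=1: prepend 'h' → 'hb'
j=2: prepend 'u' → 'uhb'
j=3: prepend 'i' → 'iuhb'
j=4: prepend 'm' → 'miuhb'
j=5: prepend 'c' → 'cmiuhb'
j=6: prepend 'n' → 'ncmiuhb'
j=7: prepend 'v' → 'vncmiuhb'
j=8: prepend 'v' → 'vvncmiuhb'

vvncmiuhb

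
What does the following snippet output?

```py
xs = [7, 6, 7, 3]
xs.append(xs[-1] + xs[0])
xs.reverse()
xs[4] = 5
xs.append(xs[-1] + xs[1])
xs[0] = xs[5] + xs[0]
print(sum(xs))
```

append xs[-1]+xs[0] = 3+7 = 10 → [7, 6, 7, 3, 10]
reverse → [10, 3, 7, 6, 7]
xs[4] = 5 → [10, 3, 7, 6, 5]
append xs[-1]+xs[1] = 5+3 = 8 → [10, 3, 7, 6, 5, 8]
xs[0] = xs[5]+xs[0] = 8+10 = 18 → [18, 3, 7, 6, 5, 8]
sum = 47

47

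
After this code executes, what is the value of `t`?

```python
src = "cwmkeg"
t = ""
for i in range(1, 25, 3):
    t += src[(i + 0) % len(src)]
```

i=1: add src[1]='w' → 'w'
i=4: add src[4]='e' → 'we'
i=7: add src[1]='w' → 'wew'
i=10: add src[4]='e' → 'wewe'
i=13: add src[1]='w' → 'wewew'
i=16: add src[4]='e' → 'wewewe'
i=19: add src[1]='w' → 'wewewew'
i=22: add src[4]='e' → 'wewewewe'

'wewewewe'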